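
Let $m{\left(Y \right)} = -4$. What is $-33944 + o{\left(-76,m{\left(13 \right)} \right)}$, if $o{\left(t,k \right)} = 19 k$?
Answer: $-34020$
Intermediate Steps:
$-33944 + o{\left(-76,m{\left(13 \right)} \right)} = -33944 + 19 \left(-4\right) = -33944 - 76 = -34020$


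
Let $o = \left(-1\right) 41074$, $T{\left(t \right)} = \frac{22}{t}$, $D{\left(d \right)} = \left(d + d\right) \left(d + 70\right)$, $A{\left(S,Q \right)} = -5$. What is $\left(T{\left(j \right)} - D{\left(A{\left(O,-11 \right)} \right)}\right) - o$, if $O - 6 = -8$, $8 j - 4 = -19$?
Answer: $\frac{625684}{15} \approx 41712.0$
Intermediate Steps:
$j = - \frac{15}{8}$ ($j = \frac{1}{2} + \frac{1}{8} \left(-19\right) = \frac{1}{2} - \frac{19}{8} = - \frac{15}{8} \approx -1.875$)
$O = -2$ ($O = 6 - 8 = -2$)
$D{\left(d \right)} = 2 d \left(70 + d\right)$
$o = -41074$
$\left(T{\left(j \right)} - D{\left(A{\left(O,-11 \right)} \right)}\right) - o = \left(\frac{22}{- \frac{15}{8}} - 2 \left(-5\right) \left(70 - 5\right)\right) - -41074 = \left(22 \left(- \frac{8}{15}\right) - 2 \left(-5\right) 65\right) + 41074 = \left(- \frac{176}{15} - -650\right) + 41074 = \left(- \frac{176}{15} + 650\right) + 41074 = \frac{9574}{15} + 41074 = \frac{625684}{15}$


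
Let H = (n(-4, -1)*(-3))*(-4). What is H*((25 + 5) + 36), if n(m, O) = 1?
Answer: 792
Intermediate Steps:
H = 12 (H = (1*(-3))*(-4) = -3*(-4) = 12)
H*((25 + 5) + 36) = 12*((25 + 5) + 36) = 12*(30 + 36) = 12*66 = 792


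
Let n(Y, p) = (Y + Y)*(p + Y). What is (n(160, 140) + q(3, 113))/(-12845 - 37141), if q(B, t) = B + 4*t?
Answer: -96455/49986 ≈ -1.9296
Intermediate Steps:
n(Y, p) = 2*Y*(Y + p) (n(Y, p) = (2*Y)*(Y + p) = 2*Y*(Y + p))
(n(160, 140) + q(3, 113))/(-12845 - 37141) = (2*160*(160 + 140) + (3 + 4*113))/(-12845 - 37141) = (2*160*300 + (3 + 452))/(-49986) = (96000 + 455)*(-1/49986) = 96455*(-1/49986) = -96455/49986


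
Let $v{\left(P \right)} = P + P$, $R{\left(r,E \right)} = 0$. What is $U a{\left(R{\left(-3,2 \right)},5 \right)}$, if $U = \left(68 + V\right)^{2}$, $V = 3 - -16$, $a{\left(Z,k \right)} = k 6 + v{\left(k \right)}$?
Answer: $302760$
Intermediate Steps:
$v{\left(P \right)} = 2 P$
$a{\left(Z,k \right)} = 8 k$ ($a{\left(Z,k \right)} = k 6 + 2 k = 6 k + 2 k = 8 k$)
$V = 19$ ($V = 3 + 16 = 19$)
$U = 7569$ ($U = \left(68 + 19\right)^{2} = 87^{2} = 7569$)
$U a{\left(R{\left(-3,2 \right)},5 \right)} = 7569 \cdot 8 \cdot 5 = 7569 \cdot 40 = 302760$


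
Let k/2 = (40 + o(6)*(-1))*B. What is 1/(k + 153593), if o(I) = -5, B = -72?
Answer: 1/147113 ≈ 6.7975e-6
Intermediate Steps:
k = -6480 (k = 2*((40 - 5*(-1))*(-72)) = 2*((40 + 5)*(-72)) = 2*(45*(-72)) = 2*(-3240) = -6480)
1/(k + 153593) = 1/(-6480 + 153593) = 1/147113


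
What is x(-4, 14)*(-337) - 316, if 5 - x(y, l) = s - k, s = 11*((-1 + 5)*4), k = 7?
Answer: 54952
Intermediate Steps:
s = 176 (s = 11*(4*4) = 11*16 = 176)
x(y, l) = -164 (x(y, l) = 5 - (176 - 1*7) = 5 - (176 - 7) = 5 - 1*169 = 5 - 169 = -164)
x(-4, 14)*(-337) - 316 = -164*(-337) - 316 = 55268 - 316 = 54952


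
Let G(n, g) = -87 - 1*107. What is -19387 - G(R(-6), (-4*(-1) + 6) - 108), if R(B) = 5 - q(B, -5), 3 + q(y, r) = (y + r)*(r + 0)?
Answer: -19193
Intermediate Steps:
q(y, r) = -3 + r*(r + y) (q(y, r) = -3 + (y + r)*(r + 0) = -3 + (r + y)*r = -3 + r*(r + y))
R(B) = -17 + 5*B (R(B) = 5 - (-3 + (-5)² - 5*B) = 5 - (-3 + 25 - 5*B) = 5 - (22 - 5*B) = 5 + (-22 + 5*B) = -17 + 5*B)
G(n, g) = -194 (G(n, g) = -87 - 107 = -194)
-19387 - G(R(-6), (-4*(-1) + 6) - 108) = -19387 - 1*(-194) = -19387 + 194 = -19193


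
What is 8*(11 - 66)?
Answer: -440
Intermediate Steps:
8*(11 - 66) = 8*(-55) = -440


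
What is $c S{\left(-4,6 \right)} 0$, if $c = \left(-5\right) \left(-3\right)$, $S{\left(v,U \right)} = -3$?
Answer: $0$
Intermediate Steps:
$c = 15$
$c S{\left(-4,6 \right)} 0 = 15 \left(-3\right) 0 = \left(-45\right) 0 = 0$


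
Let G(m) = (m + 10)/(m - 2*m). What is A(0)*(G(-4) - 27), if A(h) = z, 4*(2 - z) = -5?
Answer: -663/8 ≈ -82.875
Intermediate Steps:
z = 13/4 (z = 2 - ¼*(-5) = 2 + 5/4 = 13/4 ≈ 3.2500)
A(h) = 13/4
G(m) = -(10 + m)/m (G(m) = (10 + m)/((-m)) = (10 + m)*(-1/m) = -(10 + m)/m)
A(0)*(G(-4) - 27) = 13*((-10 - 1*(-4))/(-4) - 27)/4 = 13*(-(-10 + 4)/4 - 27)/4 = 13*(-¼*(-6) - 27)/4 = 13*(3/2 - 27)/4 = (13/4)*(-51/2) = -663/8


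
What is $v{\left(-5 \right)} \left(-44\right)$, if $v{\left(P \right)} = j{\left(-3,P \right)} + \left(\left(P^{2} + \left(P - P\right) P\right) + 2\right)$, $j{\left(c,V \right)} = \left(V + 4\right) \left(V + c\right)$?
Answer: $-1540$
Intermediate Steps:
$j{\left(c,V \right)} = \left(4 + V\right) \left(V + c\right)$
$v{\left(P \right)} = -10 + P + 2 P^{2}$ ($v{\left(P \right)} = \left(P^{2} + 4 P + 4 \left(-3\right) + P \left(-3\right)\right) + \left(\left(P^{2} + \left(P - P\right) P\right) + 2\right) = \left(P^{2} + 4 P - 12 - 3 P\right) + \left(\left(P^{2} + 0 P\right) + 2\right) = \left(-12 + P + P^{2}\right) + \left(\left(P^{2} + 0\right) + 2\right) = \left(-12 + P + P^{2}\right) + \left(P^{2} + 2\right) = \left(-12 + P + P^{2}\right) + \left(2 + P^{2}\right) = -10 + P + 2 P^{2}$)
$v{\left(-5 \right)} \left(-44\right) = \left(-10 - 5 + 2 \left(-5\right)^{2}\right) \left(-44\right) = \left(-10 - 5 + 2 \cdot 25\right) \left(-44\right) = \left(-10 - 5 + 50\right) \left(-44\right) = 35 \left(-44\right) = -1540$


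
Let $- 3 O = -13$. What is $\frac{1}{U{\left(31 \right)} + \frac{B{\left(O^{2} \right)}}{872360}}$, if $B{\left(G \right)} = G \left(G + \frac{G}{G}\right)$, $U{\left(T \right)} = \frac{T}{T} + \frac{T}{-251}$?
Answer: $\frac{8867975580}{7776502891} \approx 1.1404$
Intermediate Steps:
$O = \frac{13}{3}$ ($O = \left(- \frac{1}{3}\right) \left(-13\right) = \frac{13}{3} \approx 4.3333$)
$U{\left(T \right)} = 1 - \frac{T}{251}$ ($U{\left(T \right)} = 1 + T \left(- \frac{1}{251}\right) = 1 - \frac{T}{251}$)
$B{\left(G \right)} = G \left(1 + G\right)$ ($B{\left(G \right)} = G \left(G + 1\right) = G \left(1 + G\right)$)
$\frac{1}{U{\left(31 \right)} + \frac{B{\left(O^{2} \right)}}{872360}} = \frac{1}{\left(1 - \frac{31}{251}\right) + \frac{\left(\frac{13}{3}\right)^{2} \left(1 + \left(\frac{13}{3}\right)^{2}\right)}{872360}} = \frac{1}{\left(1 - \frac{31}{251}\right) + \frac{169 \left(1 + \frac{169}{9}\right)}{9} \cdot \frac{1}{872360}} = \frac{1}{\frac{220}{251} + \frac{169}{9} \cdot \frac{178}{9} \cdot \frac{1}{872360}} = \frac{1}{\frac{220}{251} + \frac{30082}{81} \cdot \frac{1}{872360}} = \frac{1}{\frac{220}{251} + \frac{15041}{35330580}} = \frac{1}{\frac{7776502891}{8867975580}} = \frac{8867975580}{7776502891}$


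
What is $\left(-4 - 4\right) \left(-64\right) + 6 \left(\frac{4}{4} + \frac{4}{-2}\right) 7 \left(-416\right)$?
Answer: $17984$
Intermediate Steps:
$\left(-4 - 4\right) \left(-64\right) + 6 \left(\frac{4}{4} + \frac{4}{-2}\right) 7 \left(-416\right) = \left(-8\right) \left(-64\right) + 6 \left(4 \cdot \frac{1}{4} + 4 \left(- \frac{1}{2}\right)\right) 7 \left(-416\right) = 512 + 6 \left(1 - 2\right) 7 \left(-416\right) = 512 + 6 \left(-1\right) 7 \left(-416\right) = 512 + \left(-6\right) 7 \left(-416\right) = 512 - -17472 = 512 + 17472 = 17984$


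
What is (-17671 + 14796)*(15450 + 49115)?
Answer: -185624375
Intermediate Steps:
(-17671 + 14796)*(15450 + 49115) = -2875*64565 = -185624375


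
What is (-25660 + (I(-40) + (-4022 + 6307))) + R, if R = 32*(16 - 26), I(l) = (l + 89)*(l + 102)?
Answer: -20657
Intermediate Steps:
I(l) = (89 + l)*(102 + l)
R = -320 (R = 32*(-10) = -320)
(-25660 + (I(-40) + (-4022 + 6307))) + R = (-25660 + ((9078 + (-40)**2 + 191*(-40)) + (-4022 + 6307))) - 320 = (-25660 + ((9078 + 1600 - 7640) + 2285)) - 320 = (-25660 + (3038 + 2285)) - 320 = (-25660 + 5323) - 320 = -20337 - 320 = -20657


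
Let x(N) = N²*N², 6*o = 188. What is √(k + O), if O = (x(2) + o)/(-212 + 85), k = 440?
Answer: √63816738/381 ≈ 20.967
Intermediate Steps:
o = 94/3 (o = (⅙)*188 = 94/3 ≈ 31.333)
x(N) = N⁴
O = -142/381 (O = (2⁴ + 94/3)/(-212 + 85) = (16 + 94/3)/(-127) = (142/3)*(-1/127) = -142/381 ≈ -0.37270)
√(k + O) = √(440 - 142/381) = √(167498/381) = √63816738/381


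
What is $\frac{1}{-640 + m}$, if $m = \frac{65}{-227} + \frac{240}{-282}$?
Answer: $- \frac{10669}{6840295} \approx -0.0015597$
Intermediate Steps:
$m = - \frac{12135}{10669}$ ($m = 65 \left(- \frac{1}{227}\right) + 240 \left(- \frac{1}{282}\right) = - \frac{65}{227} - \frac{40}{47} = - \frac{12135}{10669} \approx -1.1374$)
$\frac{1}{-640 + m} = \frac{1}{-640 - \frac{12135}{10669}} = \frac{1}{- \frac{6840295}{10669}} = - \frac{10669}{6840295}$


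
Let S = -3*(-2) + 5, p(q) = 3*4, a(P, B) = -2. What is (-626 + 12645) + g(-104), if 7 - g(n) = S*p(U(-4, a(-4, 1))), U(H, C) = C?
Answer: 11894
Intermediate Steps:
p(q) = 12
S = 11 (S = 6 + 5 = 11)
g(n) = -125 (g(n) = 7 - 11*12 = 7 - 1*132 = 7 - 132 = -125)
(-626 + 12645) + g(-104) = (-626 + 12645) - 125 = 12019 - 125 = 11894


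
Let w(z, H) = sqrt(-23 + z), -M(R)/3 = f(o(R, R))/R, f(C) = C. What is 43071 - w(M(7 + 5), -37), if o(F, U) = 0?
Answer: 43071 - I*sqrt(23) ≈ 43071.0 - 4.7958*I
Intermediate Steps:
M(R) = 0 (M(R) = -0/R = -3*0 = 0)
43071 - w(M(7 + 5), -37) = 43071 - sqrt(-23 + 0) = 43071 - sqrt(-23) = 43071 - I*sqrt(23)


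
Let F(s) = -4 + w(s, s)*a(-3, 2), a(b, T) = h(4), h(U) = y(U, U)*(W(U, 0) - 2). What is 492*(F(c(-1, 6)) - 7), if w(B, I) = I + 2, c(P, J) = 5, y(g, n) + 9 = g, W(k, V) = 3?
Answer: -22632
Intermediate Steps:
y(g, n) = -9 + g
h(U) = -9 + U (h(U) = (-9 + U)*(3 - 2) = (-9 + U)*1 = -9 + U)
w(B, I) = 2 + I
a(b, T) = -5 (a(b, T) = -9 + 4 = -5)
F(s) = -14 - 5*s (F(s) = -4 + (2 + s)*(-5) = -4 + (-10 - 5*s) = -14 - 5*s)
492*(F(c(-1, 6)) - 7) = 492*((-14 - 5*5) - 7) = 492*((-14 - 25) - 7) = 492*(-39 - 7) = 492*(-46) = -22632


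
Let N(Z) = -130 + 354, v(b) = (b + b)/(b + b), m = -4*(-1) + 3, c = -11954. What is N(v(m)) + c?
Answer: -11730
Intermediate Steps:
m = 7 (m = 4 + 3 = 7)
v(b) = 1 (v(b) = (2*b)/((2*b)) = (2*b)*(1/(2*b)) = 1)
N(Z) = 224
N(v(m)) + c = 224 - 11954 = -11730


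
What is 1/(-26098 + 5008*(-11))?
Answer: -1/81186 ≈ -1.2317e-5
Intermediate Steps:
1/(-26098 + 5008*(-11)) = 1/(-26098 - 55088) = 1/(-81186) = -1/81186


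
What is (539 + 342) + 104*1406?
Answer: 147105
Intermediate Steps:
(539 + 342) + 104*1406 = 881 + 146224 = 147105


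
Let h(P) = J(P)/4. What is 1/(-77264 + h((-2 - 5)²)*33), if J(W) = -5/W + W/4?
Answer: -784/60496403 ≈ -1.2959e-5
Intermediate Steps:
J(W) = -5/W + W/4 (J(W) = -5/W + W*(¼) = -5/W + W/4)
h(P) = -5/(4*P) + P/16 (h(P) = (-5/P + P/4)/4 = (-5/P + P/4)*(¼) = -5/(4*P) + P/16)
1/(-77264 + h((-2 - 5)²)*33) = 1/(-77264 + ((-20 + ((-2 - 5)²)²)/(16*((-2 - 5)²)))*33) = 1/(-77264 + ((-20 + ((-7)²)²)/(16*((-7)²)))*33) = 1/(-77264 + ((1/16)*(-20 + 49²)/49)*33) = 1/(-77264 + ((1/16)*(1/49)*(-20 + 2401))*33) = 1/(-77264 + ((1/16)*(1/49)*2381)*33) = 1/(-77264 + (2381/784)*33) = 1/(-77264 + 78573/784) = 1/(-60496403/784) = -784/60496403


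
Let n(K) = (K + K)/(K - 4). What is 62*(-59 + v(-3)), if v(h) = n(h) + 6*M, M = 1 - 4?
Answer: -33046/7 ≈ -4720.9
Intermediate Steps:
M = -3
n(K) = 2*K/(-4 + K) (n(K) = (2*K)/(-4 + K) = 2*K/(-4 + K))
v(h) = -18 + 2*h/(-4 + h) (v(h) = 2*h/(-4 + h) + 6*(-3) = 2*h/(-4 + h) - 18 = -18 + 2*h/(-4 + h))
62*(-59 + v(-3)) = 62*(-59 + 8*(9 - 2*(-3))/(-4 - 3)) = 62*(-59 + 8*(9 + 6)/(-7)) = 62*(-59 + 8*(-⅐)*15) = 62*(-59 - 120/7) = 62*(-533/7) = -33046/7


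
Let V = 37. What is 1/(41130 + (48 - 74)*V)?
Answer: 1/40168 ≈ 2.4895e-5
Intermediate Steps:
1/(41130 + (48 - 74)*V) = 1/(41130 + (48 - 74)*37) = 1/(41130 - 26*37) = 1/(41130 - 962) = 1/40168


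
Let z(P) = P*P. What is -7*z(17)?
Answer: -2023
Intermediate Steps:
z(P) = P**2
-7*z(17) = -7*17**2 = -7*289 = -2023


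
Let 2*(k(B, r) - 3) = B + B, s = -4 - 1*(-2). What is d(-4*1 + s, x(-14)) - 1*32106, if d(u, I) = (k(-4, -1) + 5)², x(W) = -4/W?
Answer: -32090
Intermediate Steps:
s = -2 (s = -4 + 2 = -2)
k(B, r) = 3 + B (k(B, r) = 3 + (B + B)/2 = 3 + (2*B)/2 = 3 + B)
d(u, I) = 16 (d(u, I) = ((3 - 4) + 5)² = (-1 + 5)² = 4² = 16)
d(-4*1 + s, x(-14)) - 1*32106 = 16 - 1*32106 = 16 - 32106 = -32090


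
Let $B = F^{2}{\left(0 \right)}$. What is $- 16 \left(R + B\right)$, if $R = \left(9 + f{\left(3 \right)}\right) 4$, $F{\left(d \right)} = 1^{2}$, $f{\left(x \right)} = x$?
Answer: $-784$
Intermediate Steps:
$F{\left(d \right)} = 1$
$R = 48$ ($R = \left(9 + 3\right) 4 = 12 \cdot 4 = 48$)
$B = 1$ ($B = 1^{2} = 1$)
$- 16 \left(R + B\right) = - 16 \left(48 + 1\right) = \left(-16\right) 49 = -784$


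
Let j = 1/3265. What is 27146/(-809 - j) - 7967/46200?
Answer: -62361030307/1848970200 ≈ -33.727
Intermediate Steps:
j = 1/3265 ≈ 0.00030628
27146/(-809 - j) - 7967/46200 = 27146/(-809 - 1*1/3265) - 7967/46200 = 27146/(-809 - 1/3265) - 7967*1/46200 = 27146/(-2641386/3265) - 7967/46200 = 27146*(-3265/2641386) - 7967/46200 = -44315845/1320693 - 7967/46200 = -62361030307/1848970200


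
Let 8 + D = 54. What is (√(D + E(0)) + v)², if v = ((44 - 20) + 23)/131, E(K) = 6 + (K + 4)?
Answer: 963225/17161 + 188*√14/131 ≈ 61.498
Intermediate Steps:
E(K) = 10 + K (E(K) = 6 + (4 + K) = 10 + K)
D = 46 (D = -8 + 54 = 46)
v = 47/131 (v = (24 + 23)*(1/131) = 47*(1/131) = 47/131 ≈ 0.35878)
(√(D + E(0)) + v)² = (√(46 + (10 + 0)) + 47/131)² = (√(46 + 10) + 47/131)² = (√56 + 47/131)² = (2*√14 + 47/131)² = (47/131 + 2*√14)²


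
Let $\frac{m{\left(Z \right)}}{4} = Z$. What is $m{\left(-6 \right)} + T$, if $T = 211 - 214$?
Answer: $-27$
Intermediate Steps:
$m{\left(Z \right)} = 4 Z$
$T = -3$
$m{\left(-6 \right)} + T = 4 \left(-6\right) - 3 = -24 - 3 = -27$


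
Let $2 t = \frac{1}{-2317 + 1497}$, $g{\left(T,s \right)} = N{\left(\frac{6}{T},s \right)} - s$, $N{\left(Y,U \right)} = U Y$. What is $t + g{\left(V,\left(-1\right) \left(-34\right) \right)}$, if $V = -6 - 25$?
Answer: $- \frac{2063151}{50840} \approx -40.581$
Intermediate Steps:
$V = -31$
$g{\left(T,s \right)} = - s + \frac{6 s}{T}$ ($g{\left(T,s \right)} = s \frac{6}{T} - s = \frac{6 s}{T} - s = - s + \frac{6 s}{T}$)
$t = - \frac{1}{1640}$ ($t = \frac{1}{2 \left(-2317 + 1497\right)} = \frac{1}{2 \left(-820\right)} = \frac{1}{2} \left(- \frac{1}{820}\right) = - \frac{1}{1640} \approx -0.00060976$)
$t + g{\left(V,\left(-1\right) \left(-34\right) \right)} = - \frac{1}{1640} + \frac{\left(-1\right) \left(-34\right) \left(6 - -31\right)}{-31} = - \frac{1}{1640} + 34 \left(- \frac{1}{31}\right) \left(6 + 31\right) = - \frac{1}{1640} + 34 \left(- \frac{1}{31}\right) 37 = - \frac{1}{1640} - \frac{1258}{31} = - \frac{2063151}{50840}$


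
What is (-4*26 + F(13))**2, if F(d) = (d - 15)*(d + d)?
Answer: 24336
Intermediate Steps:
F(d) = 2*d*(-15 + d) (F(d) = (-15 + d)*(2*d) = 2*d*(-15 + d))
(-4*26 + F(13))**2 = (-4*26 + 2*13*(-15 + 13))**2 = (-104 + 2*13*(-2))**2 = (-104 - 52)**2 = (-156)**2 = 24336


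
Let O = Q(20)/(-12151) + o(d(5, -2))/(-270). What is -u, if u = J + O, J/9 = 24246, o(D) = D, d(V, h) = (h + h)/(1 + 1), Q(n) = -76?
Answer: -357954994801/1640385 ≈ -2.1821e+5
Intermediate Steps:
d(V, h) = h (d(V, h) = (2*h)/2 = (2*h)*(1/2) = h)
O = 22411/1640385 (O = -76/(-12151) - 2/(-270) = -76*(-1/12151) - 2*(-1/270) = 76/12151 + 1/135 = 22411/1640385 ≈ 0.013662)
J = 218214 (J = 9*24246 = 218214)
u = 357954994801/1640385 (u = 218214 + 22411/1640385 = 357954994801/1640385 ≈ 2.1821e+5)
-u = -1*357954994801/1640385 = -357954994801/1640385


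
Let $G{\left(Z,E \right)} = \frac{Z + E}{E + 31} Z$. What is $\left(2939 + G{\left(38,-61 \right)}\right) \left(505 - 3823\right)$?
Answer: $- \frac{49241332}{5} \approx -9.8483 \cdot 10^{6}$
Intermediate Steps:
$G{\left(Z,E \right)} = \frac{Z \left(E + Z\right)}{31 + E}$ ($G{\left(Z,E \right)} = \frac{E + Z}{31 + E} Z = \frac{Z \left(E + Z\right)}{31 + E}$)
$\left(2939 + G{\left(38,-61 \right)}\right) \left(505 - 3823\right) = \left(2939 + \frac{38 \left(-61 + 38\right)}{31 - 61}\right) \left(505 - 3823\right) = \left(2939 + 38 \frac{1}{-30} \left(-23\right)\right) \left(-3318\right) = \left(2939 + 38 \left(- \frac{1}{30}\right) \left(-23\right)\right) \left(-3318\right) = \left(2939 + \frac{437}{15}\right) \left(-3318\right) = \frac{44522}{15} \left(-3318\right) = - \frac{49241332}{5}$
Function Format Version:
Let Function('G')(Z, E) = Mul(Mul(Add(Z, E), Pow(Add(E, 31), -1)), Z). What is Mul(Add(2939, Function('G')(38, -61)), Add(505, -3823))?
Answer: Rational(-49241332, 5) ≈ -9.8483e+6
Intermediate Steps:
Function('G')(Z, E) = Mul(Z, Pow(Add(31, E), -1), Add(E, Z)) (Function('G')(Z, E) = Mul(Mul(Add(E, Z), Pow(Add(31, E), -1)), Z) = Mul(Mul(Pow(Add(31, E), -1), Add(E, Z)), Z) = Mul(Z, Pow(Add(31, E), -1), Add(E, Z)))
Mul(Add(2939, Function('G')(38, -61)), Add(505, -3823)) = Mul(Add(2939, Mul(38, Pow(Add(31, -61), -1), Add(-61, 38))), Add(505, -3823)) = Mul(Add(2939, Mul(38, Pow(-30, -1), -23)), -3318) = Mul(Add(2939, Mul(38, Rational(-1, 30), -23)), -3318) = Mul(Add(2939, Rational(437, 15)), -3318) = Mul(Rational(44522, 15), -3318) = Rational(-49241332, 5)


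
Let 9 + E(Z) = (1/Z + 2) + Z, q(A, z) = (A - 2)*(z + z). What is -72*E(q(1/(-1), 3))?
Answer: 1804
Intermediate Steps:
q(A, z) = 2*z*(-2 + A) (q(A, z) = (-2 + A)*(2*z) = 2*z*(-2 + A))
E(Z) = -7 + Z + 1/Z (E(Z) = -9 + ((1/Z + 2) + Z) = -9 + ((2 + 1/Z) + Z) = -9 + (2 + Z + 1/Z) = -7 + Z + 1/Z)
-72*E(q(1/(-1), 3)) = -72*(-7 + 2*3*(-2 + 1/(-1)) + 1/(2*3*(-2 + 1/(-1)))) = -72*(-7 + 2*3*(-2 - 1) + 1/(2*3*(-2 - 1))) = -72*(-7 + 2*3*(-3) + 1/(2*3*(-3))) = -72*(-7 - 18 + 1/(-18)) = -72*(-7 - 18 - 1/18) = -72*(-451/18) = 1804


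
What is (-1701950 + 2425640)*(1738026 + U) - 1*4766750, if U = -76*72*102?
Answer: 853864037830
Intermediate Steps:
U = -558144 (U = -5472*102 = -558144)
(-1701950 + 2425640)*(1738026 + U) - 1*4766750 = (-1701950 + 2425640)*(1738026 - 558144) - 1*4766750 = 723690*1179882 - 4766750 = 853868804580 - 4766750 = 853864037830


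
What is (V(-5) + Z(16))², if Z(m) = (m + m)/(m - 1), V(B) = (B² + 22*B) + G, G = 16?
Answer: 1006009/225 ≈ 4471.1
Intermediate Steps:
V(B) = 16 + B² + 22*B (V(B) = (B² + 22*B) + 16 = 16 + B² + 22*B)
Z(m) = 2*m/(-1 + m) (Z(m) = (2*m)/(-1 + m) = 2*m/(-1 + m))
(V(-5) + Z(16))² = ((16 + (-5)² + 22*(-5)) + 2*16/(-1 + 16))² = ((16 + 25 - 110) + 2*16/15)² = (-69 + 2*16*(1/15))² = (-69 + 32/15)² = (-1003/15)² = 1006009/225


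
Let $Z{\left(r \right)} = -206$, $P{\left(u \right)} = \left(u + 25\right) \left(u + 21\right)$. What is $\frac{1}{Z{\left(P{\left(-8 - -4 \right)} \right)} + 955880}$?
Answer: $\frac{1}{955674} \approx 1.0464 \cdot 10^{-6}$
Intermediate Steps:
$P{\left(u \right)} = \left(21 + u\right) \left(25 + u\right)$ ($P{\left(u \right)} = \left(25 + u\right) \left(21 + u\right) = \left(21 + u\right) \left(25 + u\right)$)
$\frac{1}{Z{\left(P{\left(-8 - -4 \right)} \right)} + 955880} = \frac{1}{-206 + 955880} = \frac{1}{955674}$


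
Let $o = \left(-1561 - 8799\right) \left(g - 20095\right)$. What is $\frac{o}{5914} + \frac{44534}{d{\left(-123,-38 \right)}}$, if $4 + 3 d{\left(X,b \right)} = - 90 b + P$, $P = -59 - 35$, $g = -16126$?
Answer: $\frac{311842290137}{4911577} \approx 63491.0$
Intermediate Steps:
$P = -94$ ($P = -59 - 35 = -94$)
$o = 375249560$ ($o = \left(-1561 - 8799\right) \left(-16126 - 20095\right) = \left(-10360\right) \left(-36221\right) = 375249560$)
$d{\left(X,b \right)} = - \frac{98}{3} - 30 b$ ($d{\left(X,b \right)} = - \frac{4}{3} + \frac{- 90 b - 94}{3} = - \frac{4}{3} + \frac{-94 - 90 b}{3} = - \frac{4}{3} - \left(\frac{94}{3} + 30 b\right) = - \frac{98}{3} - 30 b$)
$\frac{o}{5914} + \frac{44534}{d{\left(-123,-38 \right)}} = \frac{375249560}{5914} + \frac{44534}{- \frac{98}{3} - -1140} = 375249560 \cdot \frac{1}{5914} + \frac{44534}{- \frac{98}{3} + 1140} = \frac{187624780}{2957} + \frac{44534}{\frac{3322}{3}} = \frac{187624780}{2957} + 44534 \cdot \frac{3}{3322} = \frac{187624780}{2957} + \frac{66801}{1661} = \frac{311842290137}{4911577}$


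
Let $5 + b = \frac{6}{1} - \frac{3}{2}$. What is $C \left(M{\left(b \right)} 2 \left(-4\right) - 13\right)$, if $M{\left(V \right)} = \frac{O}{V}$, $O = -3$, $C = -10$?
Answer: $610$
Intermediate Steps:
$b = - \frac{1}{2}$ ($b = -5 + \left(\frac{6}{1} - \frac{3}{2}\right) = -5 + \left(6 \cdot 1 - \frac{3}{2}\right) = -5 + \left(6 - \frac{3}{2}\right) = -5 + \frac{9}{2} = - \frac{1}{2} \approx -0.5$)
$M{\left(V \right)} = - \frac{3}{V}$
$C \left(M{\left(b \right)} 2 \left(-4\right) - 13\right) = - 10 \left(- \frac{3}{- \frac{1}{2}} \cdot 2 \left(-4\right) - 13\right) = - 10 \left(\left(-3\right) \left(-2\right) 2 \left(-4\right) - 13\right) = - 10 \left(6 \cdot 2 \left(-4\right) - 13\right) = - 10 \left(12 \left(-4\right) - 13\right) = - 10 \left(-48 - 13\right) = \left(-10\right) \left(-61\right) = 610$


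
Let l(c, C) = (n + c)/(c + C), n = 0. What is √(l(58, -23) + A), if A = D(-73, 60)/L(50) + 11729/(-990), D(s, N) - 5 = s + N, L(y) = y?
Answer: I*√55230406/2310 ≈ 3.2172*I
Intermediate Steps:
l(c, C) = c/(C + c) (l(c, C) = (0 + c)/(c + C) = c/(C + c))
D(s, N) = 5 + N + s (D(s, N) = 5 + (s + N) = 5 + (N + s) = 5 + N + s)
A = -59437/4950 (A = (5 + 60 - 73)/50 + 11729/(-990) = -8*1/50 + 11729*(-1/990) = -4/25 - 11729/990 = -59437/4950 ≈ -12.007)
√(l(58, -23) + A) = √(58/(-23 + 58) - 59437/4950) = √(58/35 - 59437/4950) = √(-358639/34650) = I*√55230406/2310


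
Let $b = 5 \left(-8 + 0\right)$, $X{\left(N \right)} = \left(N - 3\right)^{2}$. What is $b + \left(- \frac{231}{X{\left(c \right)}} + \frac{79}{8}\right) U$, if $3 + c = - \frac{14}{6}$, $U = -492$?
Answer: $- \frac{4077389}{1250} \approx -3261.9$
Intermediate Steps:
$c = - \frac{16}{3}$ ($c = -3 - \frac{14}{6} = -3 - \frac{7}{3} = - \frac{16}{3} \approx -5.3333$)
$X{\left(N \right)} = \left(-3 + N\right)^{2}$
$b = -40$ ($b = 5 \left(-8\right) = -40$)
$b + \left(- \frac{231}{X{\left(c \right)}} + \frac{79}{8}\right) U = -40 + \left(- \frac{231}{\left(-3 - \frac{16}{3}\right)^{2}} + \frac{79}{8}\right) \left(-492\right) = -40 + \left(- \frac{231}{\left(- \frac{25}{3}\right)^{2}} + 79 \cdot \frac{1}{8}\right) \left(-492\right) = -40 + \left(- \frac{231}{\frac{625}{9}} + \frac{79}{8}\right) \left(-492\right) = -40 + \left(\left(-231\right) \frac{9}{625} + \frac{79}{8}\right) \left(-492\right) = -40 + \left(- \frac{2079}{625} + \frac{79}{8}\right) \left(-492\right) = -40 + \frac{32743}{5000} \left(-492\right) = -40 - \frac{4027389}{1250} = - \frac{4077389}{1250}$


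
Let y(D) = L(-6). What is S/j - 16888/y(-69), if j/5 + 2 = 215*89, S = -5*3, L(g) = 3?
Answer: -323118113/57399 ≈ -5629.3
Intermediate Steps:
y(D) = 3
S = -15
j = 95665 (j = -10 + 5*(215*89) = -10 + 5*19135 = -10 + 95675 = 95665)
S/j - 16888/y(-69) = -15/95665 - 16888/3 = -15*1/95665 - 16888*⅓ = -3/19133 - 16888/3 = -323118113/57399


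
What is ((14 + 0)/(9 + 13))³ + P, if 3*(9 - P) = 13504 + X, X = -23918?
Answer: 13898000/3993 ≈ 3480.6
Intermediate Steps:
P = 10441/3 (P = 9 - (13504 - 23918)/3 = 9 - ⅓*(-10414) = 9 + 10414/3 = 10441/3 ≈ 3480.3)
((14 + 0)/(9 + 13))³ + P = ((14 + 0)/(9 + 13))³ + 10441/3 = (14/22)³ + 10441/3 = (14*(1/22))³ + 10441/3 = (7/11)³ + 10441/3 = 343/1331 + 10441/3 = 13898000/3993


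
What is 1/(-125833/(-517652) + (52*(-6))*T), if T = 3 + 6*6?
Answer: -517652/6298663703 ≈ -8.2184e-5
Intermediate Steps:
T = 39 (T = 3 + 36 = 39)
1/(-125833/(-517652) + (52*(-6))*T) = 1/(-125833/(-517652) + (52*(-6))*39) = 1/(-125833*(-1/517652) - 312*39) = 1/(125833/517652 - 12168) = 1/(-6298663703/517652) = -517652/6298663703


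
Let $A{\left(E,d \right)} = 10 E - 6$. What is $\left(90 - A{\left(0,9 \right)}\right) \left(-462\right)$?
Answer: $-44352$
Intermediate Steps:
$A{\left(E,d \right)} = -6 + 10 E$
$\left(90 - A{\left(0,9 \right)}\right) \left(-462\right) = \left(90 - \left(-6 + 10 \cdot 0\right)\right) \left(-462\right) = \left(90 - \left(-6 + 0\right)\right) \left(-462\right) = \left(90 - -6\right) \left(-462\right) = \left(90 + 6\right) \left(-462\right) = 96 \left(-462\right) = -44352$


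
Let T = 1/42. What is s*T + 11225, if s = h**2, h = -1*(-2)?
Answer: 235727/21 ≈ 11225.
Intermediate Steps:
h = 2
T = 1/42 ≈ 0.023810
s = 4 (s = 2**2 = 4)
s*T + 11225 = 4*(1/42) + 11225 = 2/21 + 11225 = 235727/21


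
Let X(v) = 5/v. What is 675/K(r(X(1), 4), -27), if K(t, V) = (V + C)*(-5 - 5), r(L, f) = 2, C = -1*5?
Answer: 135/64 ≈ 2.1094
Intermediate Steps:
C = -5
K(t, V) = 50 - 10*V (K(t, V) = (V - 5)*(-5 - 5) = (-5 + V)*(-10) = 50 - 10*V)
675/K(r(X(1), 4), -27) = 675/(50 - 10*(-27)) = 675/(50 + 270) = 675/320 = 675*(1/320) = 135/64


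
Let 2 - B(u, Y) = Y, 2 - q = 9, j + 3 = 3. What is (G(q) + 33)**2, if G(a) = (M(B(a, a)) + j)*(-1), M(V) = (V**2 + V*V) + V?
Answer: 19044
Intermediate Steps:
j = 0 (j = -3 + 3 = 0)
q = -7 (q = 2 - 1*9 = 2 - 9 = -7)
B(u, Y) = 2 - Y
M(V) = V + 2*V**2 (M(V) = (V**2 + V**2) + V = 2*V**2 + V = V + 2*V**2)
G(a) = -(2 - a)*(5 - 2*a) (G(a) = ((2 - a)*(1 + 2*(2 - a)) + 0)*(-1) = ((2 - a)*(1 + (4 - 2*a)) + 0)*(-1) = ((2 - a)*(5 - 2*a) + 0)*(-1) = ((2 - a)*(5 - 2*a))*(-1) = -(2 - a)*(5 - 2*a))
(G(q) + 33)**2 = (-(-5 + 2*(-7))*(-2 - 7) + 33)**2 = (-1*(-5 - 14)*(-9) + 33)**2 = (-1*(-19)*(-9) + 33)**2 = (-171 + 33)**2 = (-138)**2 = 19044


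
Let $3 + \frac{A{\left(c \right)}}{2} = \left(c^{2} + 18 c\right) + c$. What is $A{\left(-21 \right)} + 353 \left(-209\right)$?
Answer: $-73699$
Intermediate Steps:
$A{\left(c \right)} = -6 + 2 c^{2} + 38 c$ ($A{\left(c \right)} = -6 + 2 \left(\left(c^{2} + 18 c\right) + c\right) = -6 + 2 \left(c^{2} + 19 c\right) = -6 + \left(2 c^{2} + 38 c\right) = -6 + 2 c^{2} + 38 c$)
$A{\left(-21 \right)} + 353 \left(-209\right) = \left(-6 + 2 \left(-21\right)^{2} + 38 \left(-21\right)\right) + 353 \left(-209\right) = \left(-6 + 2 \cdot 441 - 798\right) - 73777 = \left(-6 + 882 - 798\right) - 73777 = 78 - 73777 = -73699$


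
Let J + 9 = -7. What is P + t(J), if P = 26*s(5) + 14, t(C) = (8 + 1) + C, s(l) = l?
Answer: 137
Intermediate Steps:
J = -16 (J = -9 - 7 = -16)
t(C) = 9 + C
P = 144 (P = 26*5 + 14 = 130 + 14 = 144)
P + t(J) = 144 + (9 - 16) = 144 - 7 = 137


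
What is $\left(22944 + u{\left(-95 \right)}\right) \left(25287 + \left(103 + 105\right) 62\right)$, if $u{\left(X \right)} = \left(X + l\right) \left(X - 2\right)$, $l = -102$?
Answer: $1605709699$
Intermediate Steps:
$u{\left(X \right)} = \left(-102 + X\right) \left(-2 + X\right)$ ($u{\left(X \right)} = \left(X - 102\right) \left(X - 2\right) = \left(-102 + X\right) \left(-2 + X\right)$)
$\left(22944 + u{\left(-95 \right)}\right) \left(25287 + \left(103 + 105\right) 62\right) = \left(22944 + \left(204 + \left(-95\right)^{2} - -9880\right)\right) \left(25287 + \left(103 + 105\right) 62\right) = \left(22944 + \left(204 + 9025 + 9880\right)\right) \left(25287 + 208 \cdot 62\right) = \left(22944 + 19109\right) \left(25287 + 12896\right) = 42053 \cdot 38183 = 1605709699$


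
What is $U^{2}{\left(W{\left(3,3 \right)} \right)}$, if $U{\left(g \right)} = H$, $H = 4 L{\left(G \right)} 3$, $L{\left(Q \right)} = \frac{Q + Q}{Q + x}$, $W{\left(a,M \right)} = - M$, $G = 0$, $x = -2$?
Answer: $0$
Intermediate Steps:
$L{\left(Q \right)} = \frac{2 Q}{-2 + Q}$ ($L{\left(Q \right)} = \frac{Q + Q}{Q - 2} = \frac{2 Q}{-2 + Q}$)
$H = 0$ ($H = 4 \cdot 2 \cdot 0 \frac{1}{-2 + 0} \cdot 3 = 4 \cdot 2 \cdot 0 \frac{1}{-2} \cdot 3 = 4 \cdot 2 \cdot 0 \left(- \frac{1}{2}\right) 3 = 4 \cdot 0 \cdot 3 = 0 \cdot 3 = 0$)
$U{\left(g \right)} = 0$
$U^{2}{\left(W{\left(3,3 \right)} \right)} = 0^{2} = 0$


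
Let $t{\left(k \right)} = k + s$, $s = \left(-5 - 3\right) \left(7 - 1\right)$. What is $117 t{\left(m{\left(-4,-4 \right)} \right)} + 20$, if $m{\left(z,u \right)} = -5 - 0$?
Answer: $-6181$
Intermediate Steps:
$m{\left(z,u \right)} = -5$ ($m{\left(z,u \right)} = -5 + 0 = -5$)
$s = -48$ ($s = \left(-8\right) 6 = -48$)
$t{\left(k \right)} = -48 + k$ ($t{\left(k \right)} = k - 48 = -48 + k$)
$117 t{\left(m{\left(-4,-4 \right)} \right)} + 20 = 117 \left(-48 - 5\right) + 20 = 117 \left(-53\right) + 20 = -6201 + 20 = -6181$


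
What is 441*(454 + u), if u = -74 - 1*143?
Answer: 104517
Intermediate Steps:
u = -217 (u = -74 - 143 = -217)
441*(454 + u) = 441*(454 - 217) = 441*237 = 104517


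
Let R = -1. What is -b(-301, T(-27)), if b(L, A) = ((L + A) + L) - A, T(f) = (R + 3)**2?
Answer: 602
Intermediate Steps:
T(f) = 4 (T(f) = (-1 + 3)**2 = 2**2 = 4)
b(L, A) = 2*L (b(L, A) = ((A + L) + L) - A = (A + 2*L) - A = 2*L)
-b(-301, T(-27)) = -2*(-301) = -1*(-602) = 602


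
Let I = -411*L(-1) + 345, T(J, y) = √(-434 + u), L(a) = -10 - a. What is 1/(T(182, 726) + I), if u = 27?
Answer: 4044/16354343 - I*√407/16354343 ≈ 0.00024727 - 1.2336e-6*I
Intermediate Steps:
T(J, y) = I*√407 (T(J, y) = √(-434 + 27) = √(-407) = I*√407)
I = 4044 (I = -411*(-10 - 1*(-1)) + 345 = -411*(-10 + 1) + 345 = -411*(-9) + 345 = 3699 + 345 = 4044)
1/(T(182, 726) + I) = 1/(I*√407 + 4044) = 1/(4044 + I*√407)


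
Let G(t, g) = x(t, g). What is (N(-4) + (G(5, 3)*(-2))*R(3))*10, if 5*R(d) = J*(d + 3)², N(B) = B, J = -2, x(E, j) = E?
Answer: 1400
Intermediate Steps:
G(t, g) = t
R(d) = -2*(3 + d)²/5 (R(d) = (-2*(d + 3)²)/5 = (-2*(3 + d)²)/5 = -2*(3 + d)²/5)
(N(-4) + (G(5, 3)*(-2))*R(3))*10 = (-4 + (5*(-2))*(-2*(3 + 3)²/5))*10 = (-4 - (-4)*6²)*10 = (-4 - (-4)*36)*10 = (-4 - 10*(-72/5))*10 = (-4 + 144)*10 = 140*10 = 1400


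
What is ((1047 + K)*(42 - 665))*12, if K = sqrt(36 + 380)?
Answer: -7827372 - 29904*sqrt(26) ≈ -7.9799e+6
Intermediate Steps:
K = 4*sqrt(26) (K = sqrt(416) = 4*sqrt(26) ≈ 20.396)
((1047 + K)*(42 - 665))*12 = ((1047 + 4*sqrt(26))*(42 - 665))*12 = ((1047 + 4*sqrt(26))*(-623))*12 = (-652281 - 2492*sqrt(26))*12 = -7827372 - 29904*sqrt(26)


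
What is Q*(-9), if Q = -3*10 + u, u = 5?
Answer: 225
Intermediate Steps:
Q = -25 (Q = -3*10 + 5 = -30 + 5 = -25)
Q*(-9) = -25*(-9) = 225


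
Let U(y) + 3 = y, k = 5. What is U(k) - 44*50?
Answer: -2198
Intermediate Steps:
U(y) = -3 + y
U(k) - 44*50 = (-3 + 5) - 44*50 = 2 - 2200 = -2198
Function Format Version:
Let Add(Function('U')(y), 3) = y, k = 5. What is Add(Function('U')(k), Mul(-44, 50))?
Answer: -2198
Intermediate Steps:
Function('U')(y) = Add(-3, y)
Add(Function('U')(k), Mul(-44, 50)) = Add(Add(-3, 5), Mul(-44, 50)) = Add(2, -2200) = -2198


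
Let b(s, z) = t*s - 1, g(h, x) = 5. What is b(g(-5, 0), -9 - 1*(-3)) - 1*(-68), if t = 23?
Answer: 182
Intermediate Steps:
b(s, z) = -1 + 23*s (b(s, z) = 23*s - 1 = -1 + 23*s)
b(g(-5, 0), -9 - 1*(-3)) - 1*(-68) = (-1 + 23*5) - 1*(-68) = (-1 + 115) + 68 = 114 + 68 = 182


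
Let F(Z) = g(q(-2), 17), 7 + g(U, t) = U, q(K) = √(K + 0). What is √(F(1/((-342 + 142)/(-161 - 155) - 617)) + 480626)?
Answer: √(480619 + I*√2) ≈ 693.27 + 0.001*I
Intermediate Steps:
q(K) = √K
g(U, t) = -7 + U
F(Z) = -7 + I*√2 (F(Z) = -7 + √(-2) = -7 + I*√2)
√(F(1/((-342 + 142)/(-161 - 155) - 617)) + 480626) = √((-7 + I*√2) + 480626) = √(480619 + I*√2)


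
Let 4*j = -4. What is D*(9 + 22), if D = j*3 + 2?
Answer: -31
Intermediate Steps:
j = -1 (j = (¼)*(-4) = -1)
D = -1 (D = -1*3 + 2 = -3 + 2 = -1)
D*(9 + 22) = -(9 + 22) = -1*31 = -31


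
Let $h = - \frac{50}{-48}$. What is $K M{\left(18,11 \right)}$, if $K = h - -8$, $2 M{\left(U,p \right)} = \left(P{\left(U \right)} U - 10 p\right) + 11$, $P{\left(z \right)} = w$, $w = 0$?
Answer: $- \frac{7161}{16} \approx -447.56$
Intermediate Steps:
$h = \frac{25}{24}$ ($h = \left(-50\right) \left(- \frac{1}{48}\right) = \frac{25}{24} \approx 1.0417$)
$P{\left(z \right)} = 0$
$M{\left(U,p \right)} = \frac{11}{2} - 5 p$ ($M{\left(U,p \right)} = \frac{\left(0 U - 10 p\right) + 11}{2} = \frac{\left(0 - 10 p\right) + 11}{2} = \frac{- 10 p + 11}{2} = \frac{11 - 10 p}{2} = \frac{11}{2} - 5 p$)
$K = \frac{217}{24}$ ($K = \frac{25}{24} - -8 = \frac{25}{24} + 8 = \frac{217}{24} \approx 9.0417$)
$K M{\left(18,11 \right)} = \frac{217 \left(\frac{11}{2} - 55\right)}{24} = \frac{217}{24} \left(- \frac{99}{2}\right) = - \frac{7161}{16}$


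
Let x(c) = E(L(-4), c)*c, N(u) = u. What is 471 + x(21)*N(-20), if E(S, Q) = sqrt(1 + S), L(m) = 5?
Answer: 471 - 420*sqrt(6) ≈ -557.79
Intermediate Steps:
x(c) = c*sqrt(6) (x(c) = sqrt(1 + 5)*c = sqrt(6)*c = c*sqrt(6))
471 + x(21)*N(-20) = 471 + (21*sqrt(6))*(-20) = 471 - 420*sqrt(6)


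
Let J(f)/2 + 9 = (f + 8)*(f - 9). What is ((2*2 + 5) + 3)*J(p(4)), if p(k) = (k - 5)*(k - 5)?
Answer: -1944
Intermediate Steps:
p(k) = (-5 + k)² (p(k) = (-5 + k)*(-5 + k) = (-5 + k)²)
J(f) = -18 + 2*(-9 + f)*(8 + f) (J(f) = -18 + 2*((f + 8)*(f - 9)) = -18 + 2*((8 + f)*(-9 + f)) = -18 + 2*((-9 + f)*(8 + f)) = -18 + 2*(-9 + f)*(8 + f))
((2*2 + 5) + 3)*J(p(4)) = ((2*2 + 5) + 3)*(-162 - 2*(-5 + 4)² + 2*((-5 + 4)²)²) = ((4 + 5) + 3)*(-162 - 2*(-1)² + 2*((-1)²)²) = (9 + 3)*(-162 - 2*1 + 2*1²) = 12*(-162 - 2 + 2*1) = 12*(-162 - 2 + 2) = 12*(-162) = -1944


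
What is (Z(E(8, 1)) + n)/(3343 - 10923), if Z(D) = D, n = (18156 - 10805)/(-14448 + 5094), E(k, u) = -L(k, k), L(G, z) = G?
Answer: 82183/70903320 ≈ 0.0011591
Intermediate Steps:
E(k, u) = -k
n = -7351/9354 (n = 7351/(-9354) = 7351*(-1/9354) = -7351/9354 ≈ -0.78587)
(Z(E(8, 1)) + n)/(3343 - 10923) = (-1*8 - 7351/9354)/(3343 - 10923) = (-8 - 7351/9354)/(-7580) = -82183/9354*(-1/7580) = 82183/70903320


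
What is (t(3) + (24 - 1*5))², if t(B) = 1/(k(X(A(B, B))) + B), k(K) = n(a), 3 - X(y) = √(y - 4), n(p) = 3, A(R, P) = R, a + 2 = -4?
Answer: 13225/36 ≈ 367.36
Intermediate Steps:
a = -6 (a = -2 - 4 = -6)
X(y) = 3 - √(-4 + y) (X(y) = 3 - √(y - 4) = 3 - √(-4 + y))
k(K) = 3
t(B) = 1/(3 + B)
(t(3) + (24 - 1*5))² = (1/(3 + 3) + (24 - 1*5))² = (1/6 + (24 - 5))² = (⅙ + 19)² = (115/6)² = 13225/36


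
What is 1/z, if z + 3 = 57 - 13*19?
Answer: -1/193 ≈ -0.0051813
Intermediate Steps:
z = -193 (z = -3 + (57 - 13*19) = -3 + (57 - 247) = -3 - 190 = -193)
1/z = 1/(-193) = -1/193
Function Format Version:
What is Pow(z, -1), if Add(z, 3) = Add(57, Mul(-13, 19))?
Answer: Rational(-1, 193) ≈ -0.0051813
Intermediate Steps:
z = -193 (z = Add(-3, Add(57, Mul(-13, 19))) = Add(-3, Add(57, -247)) = Add(-3, -190) = -193)
Pow(z, -1) = Pow(-193, -1) = Rational(-1, 193)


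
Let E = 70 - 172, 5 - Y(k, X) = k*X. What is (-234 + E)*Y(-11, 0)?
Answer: -1680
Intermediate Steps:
Y(k, X) = 5 - X*k (Y(k, X) = 5 - k*X = 5 - X*k)
E = -102
(-234 + E)*Y(-11, 0) = (-234 - 102)*(5 - 1*0*(-11)) = -336*(5 + 0) = -336*5 = -1680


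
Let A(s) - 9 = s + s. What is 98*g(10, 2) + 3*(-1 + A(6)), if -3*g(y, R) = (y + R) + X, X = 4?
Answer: -1388/3 ≈ -462.67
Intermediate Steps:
A(s) = 9 + 2*s (A(s) = 9 + (s + s) = 9 + 2*s)
g(y, R) = -4/3 - R/3 - y/3 (g(y, R) = -((y + R) + 4)/3 = -((R + y) + 4)/3 = -(4 + R + y)/3 = -4/3 - R/3 - y/3)
98*g(10, 2) + 3*(-1 + A(6)) = 98*(-4/3 - ⅓*2 - ⅓*10) + 3*(-1 + (9 + 2*6)) = 98*(-4/3 - ⅔ - 10/3) + 3*(-1 + (9 + 12)) = 98*(-16/3) + 3*(-1 + 21) = -1568/3 + 3*20 = -1568/3 + 60 = -1388/3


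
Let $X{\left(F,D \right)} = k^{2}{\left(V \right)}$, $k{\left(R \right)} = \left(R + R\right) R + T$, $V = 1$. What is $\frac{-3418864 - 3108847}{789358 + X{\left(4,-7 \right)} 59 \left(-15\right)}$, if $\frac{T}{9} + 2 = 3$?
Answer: $- \frac{6527711}{682273} \approx -9.5676$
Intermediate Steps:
$T = 9$ ($T = -18 + 9 \cdot 3 = -18 + 27 = 9$)
$k{\left(R \right)} = 9 + 2 R^{2}$ ($k{\left(R \right)} = \left(R + R\right) R + 9 = 2 R R + 9 = 2 R^{2} + 9 = 9 + 2 R^{2}$)
$X{\left(F,D \right)} = 121$ ($X{\left(F,D \right)} = \left(9 + 2 \cdot 1^{2}\right)^{2} = \left(9 + 2 \cdot 1\right)^{2} = \left(9 + 2\right)^{2} = 11^{2} = 121$)
$\frac{-3418864 - 3108847}{789358 + X{\left(4,-7 \right)} 59 \left(-15\right)} = \frac{-3418864 - 3108847}{789358 + 121 \cdot 59 \left(-15\right)} = - \frac{6527711}{789358 + 7139 \left(-15\right)} = - \frac{6527711}{789358 - 107085} = - \frac{6527711}{682273}$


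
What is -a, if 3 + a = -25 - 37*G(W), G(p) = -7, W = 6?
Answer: -231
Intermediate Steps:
a = 231 (a = -3 + (-25 - 37*(-7)) = -3 + (-25 + 259) = -3 + 234 = 231)
-a = -1*231 = -231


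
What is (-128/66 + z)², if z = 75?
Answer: 5812921/1089 ≈ 5337.9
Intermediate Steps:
(-128/66 + z)² = (-128/66 + 75)² = (-128*1/66 + 75)² = (-64/33 + 75)² = (2411/33)² = 5812921/1089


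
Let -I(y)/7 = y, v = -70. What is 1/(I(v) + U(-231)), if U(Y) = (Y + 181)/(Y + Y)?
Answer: 231/113215 ≈ 0.0020404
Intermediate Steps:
I(y) = -7*y
U(Y) = (181 + Y)/(2*Y) (U(Y) = (181 + Y)/((2*Y)) = (181 + Y)*(1/(2*Y)) = (181 + Y)/(2*Y))
1/(I(v) + U(-231)) = 1/(-7*(-70) + (½)*(181 - 231)/(-231)) = 1/(490 + (½)*(-1/231)*(-50)) = 1/(490 + 25/231) = 1/(113215/231) = 231/113215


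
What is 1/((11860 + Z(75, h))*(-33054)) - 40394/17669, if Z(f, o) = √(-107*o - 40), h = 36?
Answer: (-2670366552*√973 + 15835273671029*I)/(1168062252*(√973 - 5930*I)) ≈ -2.2862 + 1.0914e-11*I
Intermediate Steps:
Z(f, o) = √(-40 - 107*o)
1/((11860 + Z(75, h))*(-33054)) - 40394/17669 = 1/((11860 + √(-40 - 107*36))*(-33054)) - 40394/17669 = -1/33054/(11860 + √(-40 - 3852)) - 40394*1/17669 = -1/33054/(11860 + √(-3892)) - 40394/17669 = -1/33054/(11860 + 2*I*√973) - 40394/17669 = -1/(33054*(11860 + 2*I*√973)) - 40394/17669 = -40394/17669 - 1/(33054*(11860 + 2*I*√973))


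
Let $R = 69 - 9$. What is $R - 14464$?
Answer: $-14404$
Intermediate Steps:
$R = 60$
$R - 14464 = 60 - 14464 = -14404$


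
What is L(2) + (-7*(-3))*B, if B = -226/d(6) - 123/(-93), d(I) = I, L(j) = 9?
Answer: -23381/31 ≈ -754.23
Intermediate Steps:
B = -3380/93 (B = -226/6 - 123/(-93) = -226*⅙ - 123*(-1/93) = -113/3 + 41/31 = -3380/93 ≈ -36.344)
L(2) + (-7*(-3))*B = 9 - 7*(-3)*(-3380/93) = 9 + 21*(-3380/93) = 9 - 23660/31 = -23381/31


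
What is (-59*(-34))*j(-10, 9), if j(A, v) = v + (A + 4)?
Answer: 6018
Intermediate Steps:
j(A, v) = 4 + A + v (j(A, v) = v + (4 + A) = 4 + A + v)
(-59*(-34))*j(-10, 9) = (-59*(-34))*(4 - 10 + 9) = 2006*3 = 6018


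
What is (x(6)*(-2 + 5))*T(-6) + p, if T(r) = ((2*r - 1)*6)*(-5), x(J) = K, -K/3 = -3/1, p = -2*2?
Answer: 10526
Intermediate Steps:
p = -4
K = 9 (K = -(-9)/1 = -(-9) = -3*(-3) = 9)
x(J) = 9
T(r) = 30 - 60*r (T(r) = ((-1 + 2*r)*6)*(-5) = (-6 + 12*r)*(-5) = 30 - 60*r)
(x(6)*(-2 + 5))*T(-6) + p = (9*(-2 + 5))*(30 - 60*(-6)) - 4 = (9*3)*(30 + 360) - 4 = 27*390 - 4 = 10530 - 4 = 10526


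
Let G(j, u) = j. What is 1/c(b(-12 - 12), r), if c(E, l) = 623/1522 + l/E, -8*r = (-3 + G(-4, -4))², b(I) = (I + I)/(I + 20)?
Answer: -73056/7385 ≈ -9.8925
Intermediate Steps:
b(I) = 2*I/(20 + I) (b(I) = (2*I)/(20 + I) = 2*I/(20 + I))
r = -49/8 (r = -(-3 - 4)²/8 = -⅛*(-7)² = -⅛*49 = -49/8 ≈ -6.1250)
c(E, l) = 623/1522 + l/E (c(E, l) = 623*(1/1522) + l/E = 623/1522 + l/E)
1/c(b(-12 - 12), r) = 1/(623/1522 - 49*(20 + (-12 - 12))/(2*(-12 - 12))/8) = 1/(623/1522 - 49/(8*(2*(-24)/(20 - 24)))) = 1/(623/1522 - 49/(8*(2*(-24)/(-4)))) = 1/(623/1522 - 49/(8*(2*(-24)*(-¼)))) = 1/(623/1522 - 49/8/12) = 1/(623/1522 - 49/8*1/12) = 1/(623/1522 - 49/96) = 1/(-7385/73056) = -73056/7385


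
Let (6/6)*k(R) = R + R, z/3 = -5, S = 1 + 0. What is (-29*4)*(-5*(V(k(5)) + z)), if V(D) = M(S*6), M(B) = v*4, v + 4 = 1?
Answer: -15660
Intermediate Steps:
v = -3 (v = -4 + 1 = -3)
S = 1
z = -15 (z = 3*(-5) = -15)
k(R) = 2*R (k(R) = R + R = 2*R)
M(B) = -12 (M(B) = -3*4 = -12)
V(D) = -12
(-29*4)*(-5*(V(k(5)) + z)) = (-29*4)*(-5*(-12 - 15)) = -(-580)*(-27) = -116*135 = -15660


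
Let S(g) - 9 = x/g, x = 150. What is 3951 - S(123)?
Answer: 161572/41 ≈ 3940.8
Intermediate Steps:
S(g) = 9 + 150/g
3951 - S(123) = 3951 - (9 + 150/123) = 3951 - (9 + 150*(1/123)) = 3951 - (9 + 50/41) = 3951 - 1*419/41 = 3951 - 419/41 = 161572/41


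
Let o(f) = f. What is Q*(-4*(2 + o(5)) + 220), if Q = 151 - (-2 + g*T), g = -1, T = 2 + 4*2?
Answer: 31296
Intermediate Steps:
T = 10 (T = 2 + 8 = 10)
Q = 163 (Q = 151 - (-2 - 1*10) = 151 - (-2 - 10) = 151 - 1*(-12) = 151 + 12 = 163)
Q*(-4*(2 + o(5)) + 220) = 163*(-4*(2 + 5) + 220) = 163*(-4*7 + 220) = 163*(-28 + 220) = 163*192 = 31296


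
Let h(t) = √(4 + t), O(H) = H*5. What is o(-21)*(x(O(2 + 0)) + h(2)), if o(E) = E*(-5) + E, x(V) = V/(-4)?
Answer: -210 + 84*√6 ≈ -4.2429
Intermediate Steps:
O(H) = 5*H
x(V) = -V/4 (x(V) = V*(-¼) = -V/4)
o(E) = -4*E (o(E) = -5*E + E = -4*E)
o(-21)*(x(O(2 + 0)) + h(2)) = (-4*(-21))*(-5*(2 + 0)/4 + √(4 + 2)) = 84*(-5*2/4 + √6) = 84*(-¼*10 + √6) = 84*(-5/2 + √6) = -210 + 84*√6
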